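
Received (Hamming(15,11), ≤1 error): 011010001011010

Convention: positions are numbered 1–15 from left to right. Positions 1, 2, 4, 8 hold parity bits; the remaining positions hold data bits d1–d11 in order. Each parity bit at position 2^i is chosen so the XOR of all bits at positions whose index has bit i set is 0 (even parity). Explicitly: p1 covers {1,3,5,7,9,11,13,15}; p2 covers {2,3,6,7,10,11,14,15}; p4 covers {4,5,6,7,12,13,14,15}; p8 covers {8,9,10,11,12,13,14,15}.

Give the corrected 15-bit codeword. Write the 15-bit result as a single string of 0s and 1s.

011110001011010

s1 (pos 1,3,5,7,9,11,13,15): 0⊕1⊕1⊕0⊕1⊕1⊕0⊕0 = 0
s2 (pos 2,3,6,7,10,11,14,15): 1⊕1⊕0⊕0⊕0⊕1⊕1⊕0 = 0
s4 (pos 4,5,6,7,12,13,14,15): 0⊕1⊕0⊕0⊕1⊕0⊕1⊕0 = 1
s8 (pos 8,9,10,11,12,13,14,15): 0⊕1⊕0⊕1⊕1⊕0⊕1⊕0 = 0
Syndrome s8…s1 = 0100 → error at position 4.
Flip position 4: 011010001011010 → 011110001011010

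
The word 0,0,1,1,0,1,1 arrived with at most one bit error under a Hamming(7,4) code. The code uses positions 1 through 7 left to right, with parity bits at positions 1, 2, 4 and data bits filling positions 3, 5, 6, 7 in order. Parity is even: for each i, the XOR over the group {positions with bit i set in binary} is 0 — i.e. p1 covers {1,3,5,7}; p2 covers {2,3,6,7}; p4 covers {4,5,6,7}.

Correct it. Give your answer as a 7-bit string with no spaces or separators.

0011001

s1 (pos 1,3,5,7): 0⊕1⊕0⊕1 = 0
s2 (pos 2,3,6,7): 0⊕1⊕1⊕1 = 1
s4 (pos 4,5,6,7): 1⊕0⊕1⊕1 = 1
Syndrome s4…s1 = 110 → error at position 6.
Flip position 6: 0011011 → 0011001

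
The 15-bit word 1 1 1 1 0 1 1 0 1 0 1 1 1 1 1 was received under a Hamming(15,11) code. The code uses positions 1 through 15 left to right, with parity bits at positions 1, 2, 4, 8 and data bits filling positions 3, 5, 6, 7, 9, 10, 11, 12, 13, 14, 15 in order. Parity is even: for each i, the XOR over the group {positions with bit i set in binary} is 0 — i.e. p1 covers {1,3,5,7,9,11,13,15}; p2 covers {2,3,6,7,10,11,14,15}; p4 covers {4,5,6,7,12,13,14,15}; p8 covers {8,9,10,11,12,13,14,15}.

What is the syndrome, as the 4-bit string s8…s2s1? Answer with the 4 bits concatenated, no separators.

s1 (pos 1,3,5,7,9,11,13,15): 1⊕1⊕0⊕1⊕1⊕1⊕1⊕1 = 1
s2 (pos 2,3,6,7,10,11,14,15): 1⊕1⊕1⊕1⊕0⊕1⊕1⊕1 = 1
s4 (pos 4,5,6,7,12,13,14,15): 1⊕0⊕1⊕1⊕1⊕1⊕1⊕1 = 1
s8 (pos 8,9,10,11,12,13,14,15): 0⊕1⊕0⊕1⊕1⊕1⊕1⊕1 = 0
Syndrome s8…s1 = 0111 → error at position 7.

0111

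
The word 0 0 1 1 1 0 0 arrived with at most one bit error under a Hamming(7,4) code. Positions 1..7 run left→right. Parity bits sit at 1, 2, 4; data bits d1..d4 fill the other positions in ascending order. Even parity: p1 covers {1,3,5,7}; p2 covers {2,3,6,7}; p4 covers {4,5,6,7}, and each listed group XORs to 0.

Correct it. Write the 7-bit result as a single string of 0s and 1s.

0111100

s1 (pos 1,3,5,7): 0⊕1⊕1⊕0 = 0
s2 (pos 2,3,6,7): 0⊕1⊕0⊕0 = 1
s4 (pos 4,5,6,7): 1⊕1⊕0⊕0 = 0
Syndrome s4…s1 = 010 → error at position 2.
Flip position 2: 0011100 → 0111100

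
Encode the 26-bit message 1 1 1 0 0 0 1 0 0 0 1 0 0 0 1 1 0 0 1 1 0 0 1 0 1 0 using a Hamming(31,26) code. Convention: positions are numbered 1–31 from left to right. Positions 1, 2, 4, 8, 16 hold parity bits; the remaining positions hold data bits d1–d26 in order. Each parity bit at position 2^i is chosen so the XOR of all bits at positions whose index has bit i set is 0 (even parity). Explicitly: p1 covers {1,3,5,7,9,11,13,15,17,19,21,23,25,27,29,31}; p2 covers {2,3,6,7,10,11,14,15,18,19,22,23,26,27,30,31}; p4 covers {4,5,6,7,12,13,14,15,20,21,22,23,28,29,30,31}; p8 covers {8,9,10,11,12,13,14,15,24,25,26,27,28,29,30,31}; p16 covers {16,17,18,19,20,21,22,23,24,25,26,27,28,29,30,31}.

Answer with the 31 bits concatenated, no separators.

0111110000100010000110011001010

Place data at non-parity positions: p1 p2 1 p4 1 1 0 p8 0 0 1 0 0 0 1 p16 0 0 0 1 1 0 0 1 1 0 0 1 0 1 0
p1 (pos 1,3,5,7,9,11,13,15,17,19,21,23,25,27,29,31): XOR of data positions = 1⊕1⊕0⊕0⊕1⊕0⊕1⊕0⊕0⊕1⊕0⊕1⊕0⊕0⊕0 = 0
p2 (pos 2,3,6,7,10,11,14,15,18,19,22,23,26,27,30,31): XOR of data positions = 1⊕1⊕0⊕0⊕1⊕0⊕1⊕0⊕0⊕0⊕0⊕0⊕0⊕1⊕0 = 1
p4 (pos 4,5,6,7,12,13,14,15,20,21,22,23,28,29,30,31): XOR of data positions = 1⊕1⊕0⊕0⊕0⊕0⊕1⊕1⊕1⊕0⊕0⊕1⊕0⊕1⊕0 = 1
p8 (pos 8,9,10,11,12,13,14,15,24,25,26,27,28,29,30,31): XOR of data positions = 0⊕0⊕1⊕0⊕0⊕0⊕1⊕1⊕1⊕0⊕0⊕1⊕0⊕1⊕0 = 0
p16 (pos 16,17,18,19,20,21,22,23,24,25,26,27,28,29,30,31): XOR of data positions = 0⊕0⊕0⊕1⊕1⊕0⊕0⊕1⊕1⊕0⊕0⊕1⊕0⊕1⊕0 = 0
Codeword: 0111110000100010000110011001010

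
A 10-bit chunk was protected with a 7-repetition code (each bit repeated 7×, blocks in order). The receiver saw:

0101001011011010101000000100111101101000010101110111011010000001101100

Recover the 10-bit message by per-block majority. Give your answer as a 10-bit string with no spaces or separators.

Block 1 (0101001): 3 ones → 0
Block 2 (0110110): 4 ones → 1
Block 3 (1010100): 3 ones → 0
Block 4 (0000100): 1 one → 0
Block 5 (1111011): 6 ones → 1
Block 6 (0100001): 2 ones → 0
Block 7 (0101110): 4 ones → 1
Block 8 (1110110): 5 ones → 1
Block 9 (1000000): 1 one → 0
Block 10 (1101100): 4 ones → 1

0100101101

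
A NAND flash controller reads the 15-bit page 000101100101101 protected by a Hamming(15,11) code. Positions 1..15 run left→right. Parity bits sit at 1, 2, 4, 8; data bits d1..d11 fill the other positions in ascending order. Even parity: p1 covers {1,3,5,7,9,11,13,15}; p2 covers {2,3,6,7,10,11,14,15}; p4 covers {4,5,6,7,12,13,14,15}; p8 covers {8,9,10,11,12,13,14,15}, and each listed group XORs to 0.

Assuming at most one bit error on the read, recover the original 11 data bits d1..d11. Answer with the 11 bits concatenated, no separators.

s1 (pos 1,3,5,7,9,11,13,15): 0⊕0⊕0⊕1⊕0⊕0⊕1⊕1 = 1
s2 (pos 2,3,6,7,10,11,14,15): 0⊕0⊕1⊕1⊕1⊕0⊕0⊕1 = 0
s4 (pos 4,5,6,7,12,13,14,15): 1⊕0⊕1⊕1⊕1⊕1⊕0⊕1 = 0
s8 (pos 8,9,10,11,12,13,14,15): 0⊕0⊕1⊕0⊕1⊕1⊕0⊕1 = 0
Syndrome s8…s1 = 0001 → error at position 1.
Flip position 1: 000101100101101 → 100101100101101
Read data bits from positions 3,5,6,7,9,10,11,12,13,14,15: 00110101101

00110101101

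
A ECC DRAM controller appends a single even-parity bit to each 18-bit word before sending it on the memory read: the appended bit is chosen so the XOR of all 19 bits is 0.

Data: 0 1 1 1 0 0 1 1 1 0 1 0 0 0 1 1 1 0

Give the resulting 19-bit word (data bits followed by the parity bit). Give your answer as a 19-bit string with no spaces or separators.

0111001110100011100

XOR of the 18 data bits: 0⊕1⊕1⊕1⊕0⊕0⊕1⊕1⊕1⊕0⊕1⊕0⊕0⊕0⊕1⊕1⊕1⊕0 = 0
Parity bit = 0 (so all 19 bits XOR to 0).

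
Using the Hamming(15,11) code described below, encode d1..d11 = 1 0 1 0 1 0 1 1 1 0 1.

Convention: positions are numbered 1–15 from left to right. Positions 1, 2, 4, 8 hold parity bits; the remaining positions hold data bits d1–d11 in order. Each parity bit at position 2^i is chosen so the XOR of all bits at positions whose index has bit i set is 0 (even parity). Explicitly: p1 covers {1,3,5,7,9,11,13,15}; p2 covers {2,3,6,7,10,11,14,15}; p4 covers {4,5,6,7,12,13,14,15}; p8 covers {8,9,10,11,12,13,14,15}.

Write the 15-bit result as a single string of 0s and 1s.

101001011011101

Place data at non-parity positions: p1 p2 1 p4 0 1 0 p8 1 0 1 1 1 0 1
p1 (pos 1,3,5,7,9,11,13,15): XOR of data positions = 1⊕0⊕0⊕1⊕1⊕1⊕1 = 1
p2 (pos 2,3,6,7,10,11,14,15): XOR of data positions = 1⊕1⊕0⊕0⊕1⊕0⊕1 = 0
p4 (pos 4,5,6,7,12,13,14,15): XOR of data positions = 0⊕1⊕0⊕1⊕1⊕0⊕1 = 0
p8 (pos 8,9,10,11,12,13,14,15): XOR of data positions = 1⊕0⊕1⊕1⊕1⊕0⊕1 = 1
Codeword: 101001011011101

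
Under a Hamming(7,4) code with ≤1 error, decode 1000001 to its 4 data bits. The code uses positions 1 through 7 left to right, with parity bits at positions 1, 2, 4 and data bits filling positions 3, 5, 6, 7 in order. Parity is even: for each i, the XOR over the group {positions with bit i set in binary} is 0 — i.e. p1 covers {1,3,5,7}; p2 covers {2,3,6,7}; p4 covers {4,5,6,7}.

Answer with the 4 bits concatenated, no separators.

0011

s1 (pos 1,3,5,7): 1⊕0⊕0⊕1 = 0
s2 (pos 2,3,6,7): 0⊕0⊕0⊕1 = 1
s4 (pos 4,5,6,7): 0⊕0⊕0⊕1 = 1
Syndrome s4…s1 = 110 → error at position 6.
Flip position 6: 1000001 → 1000011
Read data bits from positions 3,5,6,7: 0011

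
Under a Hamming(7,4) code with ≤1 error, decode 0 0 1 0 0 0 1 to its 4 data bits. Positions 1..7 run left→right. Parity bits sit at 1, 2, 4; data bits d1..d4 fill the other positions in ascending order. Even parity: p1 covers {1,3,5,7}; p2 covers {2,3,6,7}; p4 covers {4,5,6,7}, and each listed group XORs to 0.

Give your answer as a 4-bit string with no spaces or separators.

1001

s1 (pos 1,3,5,7): 0⊕1⊕0⊕1 = 0
s2 (pos 2,3,6,7): 0⊕1⊕0⊕1 = 0
s4 (pos 4,5,6,7): 0⊕0⊕0⊕1 = 1
Syndrome s4…s1 = 100 → error at position 4.
Flip position 4: 0010001 → 0011001
Read data bits from positions 3,5,6,7: 1001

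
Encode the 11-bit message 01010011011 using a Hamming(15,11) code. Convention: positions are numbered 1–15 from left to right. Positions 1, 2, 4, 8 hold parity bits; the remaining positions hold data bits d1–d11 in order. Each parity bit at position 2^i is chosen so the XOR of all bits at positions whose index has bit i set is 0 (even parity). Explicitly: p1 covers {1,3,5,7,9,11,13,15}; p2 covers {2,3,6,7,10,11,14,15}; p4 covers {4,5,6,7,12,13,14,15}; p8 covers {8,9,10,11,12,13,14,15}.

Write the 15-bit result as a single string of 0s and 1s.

Place data at non-parity positions: p1 p2 0 p4 1 0 1 p8 0 0 1 1 0 1 1
p1 (pos 1,3,5,7,9,11,13,15): XOR of data positions = 0⊕1⊕1⊕0⊕1⊕0⊕1 = 0
p2 (pos 2,3,6,7,10,11,14,15): XOR of data positions = 0⊕0⊕1⊕0⊕1⊕1⊕1 = 0
p4 (pos 4,5,6,7,12,13,14,15): XOR of data positions = 1⊕0⊕1⊕1⊕0⊕1⊕1 = 1
p8 (pos 8,9,10,11,12,13,14,15): XOR of data positions = 0⊕0⊕1⊕1⊕0⊕1⊕1 = 0
Codeword: 000110100011011

000110100011011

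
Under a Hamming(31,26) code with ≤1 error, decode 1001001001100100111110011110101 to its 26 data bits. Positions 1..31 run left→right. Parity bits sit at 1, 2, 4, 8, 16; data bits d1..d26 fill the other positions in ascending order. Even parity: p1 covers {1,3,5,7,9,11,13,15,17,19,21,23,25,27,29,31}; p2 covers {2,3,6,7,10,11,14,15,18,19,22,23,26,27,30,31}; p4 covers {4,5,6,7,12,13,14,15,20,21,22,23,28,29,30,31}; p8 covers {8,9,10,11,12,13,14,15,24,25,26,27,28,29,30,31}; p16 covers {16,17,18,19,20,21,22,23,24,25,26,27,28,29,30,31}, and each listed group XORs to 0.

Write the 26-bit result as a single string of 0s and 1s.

00010110010111110011110111

s1 (pos 1,3,5,7,9,11,13,15,17,19,21,23,25,27,29,31): 1⊕0⊕0⊕1⊕0⊕1⊕0⊕0⊕1⊕1⊕1⊕0⊕1⊕1⊕1⊕1 = 0
s2 (pos 2,3,6,7,10,11,14,15,18,19,22,23,26,27,30,31): 0⊕0⊕0⊕1⊕1⊕1⊕1⊕0⊕1⊕1⊕0⊕0⊕1⊕1⊕0⊕1 = 1
s4 (pos 4,5,6,7,12,13,14,15,20,21,22,23,28,29,30,31): 1⊕0⊕0⊕1⊕0⊕0⊕1⊕0⊕1⊕1⊕0⊕0⊕0⊕1⊕0⊕1 = 1
s8 (pos 8,9,10,11,12,13,14,15,24,25,26,27,28,29,30,31): 0⊕0⊕1⊕1⊕0⊕0⊕1⊕0⊕1⊕1⊕1⊕1⊕0⊕1⊕0⊕1 = 1
s16 (pos 16,17,18,19,20,21,22,23,24,25,26,27,28,29,30,31): 0⊕1⊕1⊕1⊕1⊕1⊕0⊕0⊕1⊕1⊕1⊕1⊕0⊕1⊕0⊕1 = 1
Syndrome s16…s1 = 11110 → error at position 30.
Flip position 30: 1001001001100100111110011110101 → 1001001001100100111110011110111
Read data bits from positions 3,5,6,7,9,10,11,12,13,14,15,17,18,19,20,21,22,23,24,25,26,27,28,29,30,31: 00010110010111110011110111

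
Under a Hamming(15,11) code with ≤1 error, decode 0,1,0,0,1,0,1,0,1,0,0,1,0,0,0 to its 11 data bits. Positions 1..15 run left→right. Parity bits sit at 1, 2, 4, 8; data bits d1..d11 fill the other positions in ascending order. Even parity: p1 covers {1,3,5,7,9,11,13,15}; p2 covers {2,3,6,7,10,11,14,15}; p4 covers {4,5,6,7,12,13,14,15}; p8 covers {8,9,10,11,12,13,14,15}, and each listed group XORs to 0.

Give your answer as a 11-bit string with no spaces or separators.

s1 (pos 1,3,5,7,9,11,13,15): 0⊕0⊕1⊕1⊕1⊕0⊕0⊕0 = 1
s2 (pos 2,3,6,7,10,11,14,15): 1⊕0⊕0⊕1⊕0⊕0⊕0⊕0 = 0
s4 (pos 4,5,6,7,12,13,14,15): 0⊕1⊕0⊕1⊕1⊕0⊕0⊕0 = 1
s8 (pos 8,9,10,11,12,13,14,15): 0⊕1⊕0⊕0⊕1⊕0⊕0⊕0 = 0
Syndrome s8…s1 = 0101 → error at position 5.
Flip position 5: 010010101001000 → 010000101001000
Read data bits from positions 3,5,6,7,9,10,11,12,13,14,15: 00011001000

00011001000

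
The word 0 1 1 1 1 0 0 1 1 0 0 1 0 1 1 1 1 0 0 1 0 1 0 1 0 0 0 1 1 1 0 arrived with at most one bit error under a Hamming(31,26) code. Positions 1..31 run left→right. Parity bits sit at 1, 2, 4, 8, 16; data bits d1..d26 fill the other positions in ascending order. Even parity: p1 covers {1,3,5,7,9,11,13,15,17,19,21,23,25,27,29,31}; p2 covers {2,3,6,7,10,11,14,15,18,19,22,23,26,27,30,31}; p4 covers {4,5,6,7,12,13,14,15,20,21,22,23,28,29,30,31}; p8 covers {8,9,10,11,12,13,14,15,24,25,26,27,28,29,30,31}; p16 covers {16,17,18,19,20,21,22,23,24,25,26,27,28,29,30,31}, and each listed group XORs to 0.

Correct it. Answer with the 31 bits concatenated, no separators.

s1 (pos 1,3,5,7,9,11,13,15,17,19,21,23,25,27,29,31): 0⊕1⊕1⊕0⊕1⊕0⊕0⊕1⊕1⊕0⊕0⊕0⊕0⊕0⊕1⊕0 = 0
s2 (pos 2,3,6,7,10,11,14,15,18,19,22,23,26,27,30,31): 1⊕1⊕0⊕0⊕0⊕0⊕1⊕1⊕0⊕0⊕1⊕0⊕0⊕0⊕1⊕0 = 0
s4 (pos 4,5,6,7,12,13,14,15,20,21,22,23,28,29,30,31): 1⊕1⊕0⊕0⊕1⊕0⊕1⊕1⊕1⊕0⊕1⊕0⊕1⊕1⊕1⊕0 = 0
s8 (pos 8,9,10,11,12,13,14,15,24,25,26,27,28,29,30,31): 1⊕1⊕0⊕0⊕1⊕0⊕1⊕1⊕1⊕0⊕0⊕0⊕1⊕1⊕1⊕0 = 1
s16 (pos 16,17,18,19,20,21,22,23,24,25,26,27,28,29,30,31): 1⊕1⊕0⊕0⊕1⊕0⊕1⊕0⊕1⊕0⊕0⊕0⊕1⊕1⊕1⊕0 = 0
Syndrome s16…s1 = 01000 → error at position 8.
Flip position 8: 0111100110010111100101010001110 → 0111100010010111100101010001110

0111100010010111100101010001110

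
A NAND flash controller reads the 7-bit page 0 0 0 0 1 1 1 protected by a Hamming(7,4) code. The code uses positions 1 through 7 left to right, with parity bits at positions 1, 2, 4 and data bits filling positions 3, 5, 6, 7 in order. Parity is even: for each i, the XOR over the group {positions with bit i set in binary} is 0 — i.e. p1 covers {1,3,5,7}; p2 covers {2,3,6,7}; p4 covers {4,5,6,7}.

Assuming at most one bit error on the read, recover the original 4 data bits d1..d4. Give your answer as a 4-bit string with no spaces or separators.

0111

s1 (pos 1,3,5,7): 0⊕0⊕1⊕1 = 0
s2 (pos 2,3,6,7): 0⊕0⊕1⊕1 = 0
s4 (pos 4,5,6,7): 0⊕1⊕1⊕1 = 1
Syndrome s4…s1 = 100 → error at position 4.
Flip position 4: 0000111 → 0001111
Read data bits from positions 3,5,6,7: 0111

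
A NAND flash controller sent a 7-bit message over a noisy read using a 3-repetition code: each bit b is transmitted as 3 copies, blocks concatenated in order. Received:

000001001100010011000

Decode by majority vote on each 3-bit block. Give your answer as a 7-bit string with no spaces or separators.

0000010

Block 1 (000): 0 ones → 0
Block 2 (001): 1 one → 0
Block 3 (001): 1 one → 0
Block 4 (100): 1 one → 0
Block 5 (010): 1 one → 0
Block 6 (011): 2 ones → 1
Block 7 (000): 0 ones → 0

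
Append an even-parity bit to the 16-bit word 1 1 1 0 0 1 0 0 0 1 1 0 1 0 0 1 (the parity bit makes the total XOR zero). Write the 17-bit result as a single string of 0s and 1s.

11100100011010010

XOR of the 16 data bits: 1⊕1⊕1⊕0⊕0⊕1⊕0⊕0⊕0⊕1⊕1⊕0⊕1⊕0⊕0⊕1 = 0
Parity bit = 0 (so all 17 bits XOR to 0).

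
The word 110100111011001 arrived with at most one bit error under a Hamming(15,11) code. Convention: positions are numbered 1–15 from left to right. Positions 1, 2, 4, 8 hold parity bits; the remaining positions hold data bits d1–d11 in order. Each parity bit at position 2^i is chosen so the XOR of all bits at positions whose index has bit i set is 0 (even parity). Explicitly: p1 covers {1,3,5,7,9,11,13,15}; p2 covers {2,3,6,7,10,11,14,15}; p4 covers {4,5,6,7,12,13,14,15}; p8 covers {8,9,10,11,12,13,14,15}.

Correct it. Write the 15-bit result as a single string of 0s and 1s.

110100110011001

s1 (pos 1,3,5,7,9,11,13,15): 1⊕0⊕0⊕1⊕1⊕1⊕0⊕1 = 1
s2 (pos 2,3,6,7,10,11,14,15): 1⊕0⊕0⊕1⊕0⊕1⊕0⊕1 = 0
s4 (pos 4,5,6,7,12,13,14,15): 1⊕0⊕0⊕1⊕1⊕0⊕0⊕1 = 0
s8 (pos 8,9,10,11,12,13,14,15): 1⊕1⊕0⊕1⊕1⊕0⊕0⊕1 = 1
Syndrome s8…s1 = 1001 → error at position 9.
Flip position 9: 110100111011001 → 110100110011001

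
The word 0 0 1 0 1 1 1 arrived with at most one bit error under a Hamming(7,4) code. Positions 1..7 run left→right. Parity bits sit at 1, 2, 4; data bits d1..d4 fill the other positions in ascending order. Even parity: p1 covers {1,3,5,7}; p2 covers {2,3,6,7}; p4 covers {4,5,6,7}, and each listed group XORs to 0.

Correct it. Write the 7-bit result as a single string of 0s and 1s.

0010110

s1 (pos 1,3,5,7): 0⊕1⊕1⊕1 = 1
s2 (pos 2,3,6,7): 0⊕1⊕1⊕1 = 1
s4 (pos 4,5,6,7): 0⊕1⊕1⊕1 = 1
Syndrome s4…s1 = 111 → error at position 7.
Flip position 7: 0010111 → 0010110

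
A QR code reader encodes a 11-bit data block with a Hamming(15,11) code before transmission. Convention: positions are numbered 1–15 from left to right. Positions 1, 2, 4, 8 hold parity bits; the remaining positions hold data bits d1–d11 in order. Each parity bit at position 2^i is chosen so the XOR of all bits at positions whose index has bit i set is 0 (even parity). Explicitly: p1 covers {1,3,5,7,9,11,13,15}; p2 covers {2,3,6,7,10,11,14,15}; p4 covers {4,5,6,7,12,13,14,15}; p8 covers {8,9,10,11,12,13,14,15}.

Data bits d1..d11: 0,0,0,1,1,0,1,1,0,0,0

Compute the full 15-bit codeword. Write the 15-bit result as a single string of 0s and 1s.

Place data at non-parity positions: p1 p2 0 p4 0 0 1 p8 1 0 1 1 0 0 0
p1 (pos 1,3,5,7,9,11,13,15): XOR of data positions = 0⊕0⊕1⊕1⊕1⊕0⊕0 = 1
p2 (pos 2,3,6,7,10,11,14,15): XOR of data positions = 0⊕0⊕1⊕0⊕1⊕0⊕0 = 0
p4 (pos 4,5,6,7,12,13,14,15): XOR of data positions = 0⊕0⊕1⊕1⊕0⊕0⊕0 = 0
p8 (pos 8,9,10,11,12,13,14,15): XOR of data positions = 1⊕0⊕1⊕1⊕0⊕0⊕0 = 1
Codeword: 100000111011000

100000111011000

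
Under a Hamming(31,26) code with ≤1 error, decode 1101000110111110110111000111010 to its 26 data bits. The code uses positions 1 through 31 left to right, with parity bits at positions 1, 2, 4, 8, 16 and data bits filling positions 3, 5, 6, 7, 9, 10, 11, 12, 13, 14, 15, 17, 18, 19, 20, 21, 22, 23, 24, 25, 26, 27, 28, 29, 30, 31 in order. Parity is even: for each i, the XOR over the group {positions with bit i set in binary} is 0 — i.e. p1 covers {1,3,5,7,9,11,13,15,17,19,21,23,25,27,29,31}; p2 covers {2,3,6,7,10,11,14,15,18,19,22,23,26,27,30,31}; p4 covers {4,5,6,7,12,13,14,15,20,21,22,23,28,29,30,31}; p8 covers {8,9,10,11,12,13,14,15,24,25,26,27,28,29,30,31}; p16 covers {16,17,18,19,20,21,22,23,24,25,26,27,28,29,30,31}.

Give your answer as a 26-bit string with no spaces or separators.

00001011111110111000011010

s1 (pos 1,3,5,7,9,11,13,15,17,19,21,23,25,27,29,31): 1⊕0⊕0⊕0⊕1⊕1⊕1⊕1⊕1⊕0⊕1⊕0⊕0⊕1⊕0⊕0 = 0
s2 (pos 2,3,6,7,10,11,14,15,18,19,22,23,26,27,30,31): 1⊕0⊕0⊕0⊕0⊕1⊕1⊕1⊕1⊕0⊕1⊕0⊕1⊕1⊕1⊕0 = 1
s4 (pos 4,5,6,7,12,13,14,15,20,21,22,23,28,29,30,31): 1⊕0⊕0⊕0⊕1⊕1⊕1⊕1⊕1⊕1⊕1⊕0⊕1⊕0⊕1⊕0 = 0
s8 (pos 8,9,10,11,12,13,14,15,24,25,26,27,28,29,30,31): 1⊕1⊕0⊕1⊕1⊕1⊕1⊕1⊕0⊕0⊕1⊕1⊕1⊕0⊕1⊕0 = 1
s16 (pos 16,17,18,19,20,21,22,23,24,25,26,27,28,29,30,31): 0⊕1⊕1⊕0⊕1⊕1⊕1⊕0⊕0⊕0⊕1⊕1⊕1⊕0⊕1⊕0 = 1
Syndrome s16…s1 = 11010 → error at position 26.
Flip position 26: 1101000110111110110111000111010 → 1101000110111110110111000011010
Read data bits from positions 3,5,6,7,9,10,11,12,13,14,15,17,18,19,20,21,22,23,24,25,26,27,28,29,30,31: 00001011111110111000011010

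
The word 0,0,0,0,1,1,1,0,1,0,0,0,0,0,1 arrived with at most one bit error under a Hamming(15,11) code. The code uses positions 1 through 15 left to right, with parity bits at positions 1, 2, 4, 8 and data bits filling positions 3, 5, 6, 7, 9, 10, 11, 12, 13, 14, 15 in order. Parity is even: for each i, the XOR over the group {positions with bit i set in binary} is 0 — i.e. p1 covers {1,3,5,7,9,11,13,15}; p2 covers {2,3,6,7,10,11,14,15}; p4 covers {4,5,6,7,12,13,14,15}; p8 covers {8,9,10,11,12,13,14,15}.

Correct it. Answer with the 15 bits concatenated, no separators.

010011101000001

s1 (pos 1,3,5,7,9,11,13,15): 0⊕0⊕1⊕1⊕1⊕0⊕0⊕1 = 0
s2 (pos 2,3,6,7,10,11,14,15): 0⊕0⊕1⊕1⊕0⊕0⊕0⊕1 = 1
s4 (pos 4,5,6,7,12,13,14,15): 0⊕1⊕1⊕1⊕0⊕0⊕0⊕1 = 0
s8 (pos 8,9,10,11,12,13,14,15): 0⊕1⊕0⊕0⊕0⊕0⊕0⊕1 = 0
Syndrome s8…s1 = 0010 → error at position 2.
Flip position 2: 000011101000001 → 010011101000001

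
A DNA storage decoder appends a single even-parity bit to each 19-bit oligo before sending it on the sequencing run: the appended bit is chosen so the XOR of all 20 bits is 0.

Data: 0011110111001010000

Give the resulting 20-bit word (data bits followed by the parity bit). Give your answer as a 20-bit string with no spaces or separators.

00111101110010100001

XOR of the 19 data bits: 0⊕0⊕1⊕1⊕1⊕1⊕0⊕1⊕1⊕1⊕0⊕0⊕1⊕0⊕1⊕0⊕0⊕0⊕0 = 1
Parity bit = 1 (so all 20 bits XOR to 0).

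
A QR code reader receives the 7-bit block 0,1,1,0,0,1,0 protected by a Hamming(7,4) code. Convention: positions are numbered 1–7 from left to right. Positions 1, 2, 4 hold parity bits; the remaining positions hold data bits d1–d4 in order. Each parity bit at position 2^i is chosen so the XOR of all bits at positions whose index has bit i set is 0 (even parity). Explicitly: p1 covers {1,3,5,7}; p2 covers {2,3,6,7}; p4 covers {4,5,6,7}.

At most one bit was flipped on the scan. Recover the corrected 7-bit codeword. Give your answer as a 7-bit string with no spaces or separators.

s1 (pos 1,3,5,7): 0⊕1⊕0⊕0 = 1
s2 (pos 2,3,6,7): 1⊕1⊕1⊕0 = 1
s4 (pos 4,5,6,7): 0⊕0⊕1⊕0 = 1
Syndrome s4…s1 = 111 → error at position 7.
Flip position 7: 0110010 → 0110011

0110011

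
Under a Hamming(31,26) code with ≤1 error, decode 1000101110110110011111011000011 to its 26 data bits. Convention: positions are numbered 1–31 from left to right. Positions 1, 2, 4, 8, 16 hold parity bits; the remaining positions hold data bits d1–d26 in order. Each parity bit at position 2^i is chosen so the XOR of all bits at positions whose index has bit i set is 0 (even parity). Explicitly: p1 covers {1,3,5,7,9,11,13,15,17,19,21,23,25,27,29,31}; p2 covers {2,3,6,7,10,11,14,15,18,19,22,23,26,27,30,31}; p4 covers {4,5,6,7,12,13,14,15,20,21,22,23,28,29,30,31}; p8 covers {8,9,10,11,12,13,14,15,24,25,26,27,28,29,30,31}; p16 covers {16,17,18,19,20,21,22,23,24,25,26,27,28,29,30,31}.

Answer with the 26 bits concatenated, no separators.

s1 (pos 1,3,5,7,9,11,13,15,17,19,21,23,25,27,29,31): 1⊕0⊕1⊕1⊕1⊕1⊕0⊕1⊕0⊕1⊕1⊕0⊕1⊕0⊕0⊕1 = 0
s2 (pos 2,3,6,7,10,11,14,15,18,19,22,23,26,27,30,31): 0⊕0⊕0⊕1⊕0⊕1⊕1⊕1⊕1⊕1⊕1⊕0⊕0⊕0⊕1⊕1 = 1
s4 (pos 4,5,6,7,12,13,14,15,20,21,22,23,28,29,30,31): 0⊕1⊕0⊕1⊕1⊕0⊕1⊕1⊕1⊕1⊕1⊕0⊕0⊕0⊕1⊕1 = 0
s8 (pos 8,9,10,11,12,13,14,15,24,25,26,27,28,29,30,31): 1⊕1⊕0⊕1⊕1⊕0⊕1⊕1⊕1⊕1⊕0⊕0⊕0⊕0⊕1⊕1 = 0
s16 (pos 16,17,18,19,20,21,22,23,24,25,26,27,28,29,30,31): 0⊕0⊕1⊕1⊕1⊕1⊕1⊕0⊕1⊕1⊕0⊕0⊕0⊕0⊕1⊕1 = 1
Syndrome s16…s1 = 10010 → error at position 18.
Flip position 18: 1000101110110110011111011000011 → 1000101110110110001111011000011
Read data bits from positions 3,5,6,7,9,10,11,12,13,14,15,17,18,19,20,21,22,23,24,25,26,27,28,29,30,31: 01011011011001111011000011

01011011011001111011000011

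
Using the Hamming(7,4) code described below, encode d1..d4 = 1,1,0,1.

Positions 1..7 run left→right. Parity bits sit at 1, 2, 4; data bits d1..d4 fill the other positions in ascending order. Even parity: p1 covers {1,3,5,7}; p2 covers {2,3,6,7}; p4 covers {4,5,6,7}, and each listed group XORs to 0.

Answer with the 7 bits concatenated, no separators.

Place data at non-parity positions: p1 p2 1 p4 1 0 1
p1 (pos 1,3,5,7): XOR of data positions = 1⊕1⊕1 = 1
p2 (pos 2,3,6,7): XOR of data positions = 1⊕0⊕1 = 0
p4 (pos 4,5,6,7): XOR of data positions = 1⊕0⊕1 = 0
Codeword: 1010101

1010101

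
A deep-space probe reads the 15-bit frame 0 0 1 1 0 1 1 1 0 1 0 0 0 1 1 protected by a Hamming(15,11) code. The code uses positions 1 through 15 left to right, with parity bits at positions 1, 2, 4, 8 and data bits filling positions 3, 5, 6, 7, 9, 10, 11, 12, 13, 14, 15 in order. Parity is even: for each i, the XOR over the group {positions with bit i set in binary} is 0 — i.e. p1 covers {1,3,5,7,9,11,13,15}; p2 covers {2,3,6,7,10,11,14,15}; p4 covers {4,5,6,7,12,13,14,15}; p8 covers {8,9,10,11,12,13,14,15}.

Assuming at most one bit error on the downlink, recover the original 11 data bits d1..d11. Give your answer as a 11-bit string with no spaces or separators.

11110100011

s1 (pos 1,3,5,7,9,11,13,15): 0⊕1⊕0⊕1⊕0⊕0⊕0⊕1 = 1
s2 (pos 2,3,6,7,10,11,14,15): 0⊕1⊕1⊕1⊕1⊕0⊕1⊕1 = 0
s4 (pos 4,5,6,7,12,13,14,15): 1⊕0⊕1⊕1⊕0⊕0⊕1⊕1 = 1
s8 (pos 8,9,10,11,12,13,14,15): 1⊕0⊕1⊕0⊕0⊕0⊕1⊕1 = 0
Syndrome s8…s1 = 0101 → error at position 5.
Flip position 5: 001101110100011 → 001111110100011
Read data bits from positions 3,5,6,7,9,10,11,12,13,14,15: 11110100011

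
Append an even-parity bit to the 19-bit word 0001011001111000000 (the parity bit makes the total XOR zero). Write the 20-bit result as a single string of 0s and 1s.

00010110011110000001

XOR of the 19 data bits: 0⊕0⊕0⊕1⊕0⊕1⊕1⊕0⊕0⊕1⊕1⊕1⊕1⊕0⊕0⊕0⊕0⊕0⊕0 = 1
Parity bit = 1 (so all 20 bits XOR to 0).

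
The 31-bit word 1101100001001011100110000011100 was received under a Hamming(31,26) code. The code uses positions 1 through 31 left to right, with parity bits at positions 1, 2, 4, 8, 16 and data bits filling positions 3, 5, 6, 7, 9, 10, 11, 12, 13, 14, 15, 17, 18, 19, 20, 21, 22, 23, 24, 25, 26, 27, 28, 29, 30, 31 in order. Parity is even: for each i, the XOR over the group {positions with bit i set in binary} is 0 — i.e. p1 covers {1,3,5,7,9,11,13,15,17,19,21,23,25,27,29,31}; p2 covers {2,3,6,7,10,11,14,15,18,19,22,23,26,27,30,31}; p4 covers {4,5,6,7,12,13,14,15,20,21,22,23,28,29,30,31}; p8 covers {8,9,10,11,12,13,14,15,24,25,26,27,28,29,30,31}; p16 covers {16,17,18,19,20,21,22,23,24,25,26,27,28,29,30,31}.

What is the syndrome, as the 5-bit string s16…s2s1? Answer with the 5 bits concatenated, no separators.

10000

s1 (pos 1,3,5,7,9,11,13,15,17,19,21,23,25,27,29,31): 1⊕0⊕1⊕0⊕0⊕0⊕1⊕1⊕1⊕0⊕1⊕0⊕0⊕1⊕1⊕0 = 0
s2 (pos 2,3,6,7,10,11,14,15,18,19,22,23,26,27,30,31): 1⊕0⊕0⊕0⊕1⊕0⊕0⊕1⊕0⊕0⊕0⊕0⊕0⊕1⊕0⊕0 = 0
s4 (pos 4,5,6,7,12,13,14,15,20,21,22,23,28,29,30,31): 1⊕1⊕0⊕0⊕0⊕1⊕0⊕1⊕1⊕1⊕0⊕0⊕1⊕1⊕0⊕0 = 0
s8 (pos 8,9,10,11,12,13,14,15,24,25,26,27,28,29,30,31): 0⊕0⊕1⊕0⊕0⊕1⊕0⊕1⊕0⊕0⊕0⊕1⊕1⊕1⊕0⊕0 = 0
s16 (pos 16,17,18,19,20,21,22,23,24,25,26,27,28,29,30,31): 1⊕1⊕0⊕0⊕1⊕1⊕0⊕0⊕0⊕0⊕0⊕1⊕1⊕1⊕0⊕0 = 1
Syndrome s16…s1 = 10000 → error at position 16.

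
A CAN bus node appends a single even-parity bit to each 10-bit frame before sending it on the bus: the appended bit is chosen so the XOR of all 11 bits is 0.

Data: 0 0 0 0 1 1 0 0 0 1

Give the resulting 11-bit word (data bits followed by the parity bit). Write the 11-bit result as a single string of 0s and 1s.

00001100011

XOR of the 10 data bits: 0⊕0⊕0⊕0⊕1⊕1⊕0⊕0⊕0⊕1 = 1
Parity bit = 1 (so all 11 bits XOR to 0).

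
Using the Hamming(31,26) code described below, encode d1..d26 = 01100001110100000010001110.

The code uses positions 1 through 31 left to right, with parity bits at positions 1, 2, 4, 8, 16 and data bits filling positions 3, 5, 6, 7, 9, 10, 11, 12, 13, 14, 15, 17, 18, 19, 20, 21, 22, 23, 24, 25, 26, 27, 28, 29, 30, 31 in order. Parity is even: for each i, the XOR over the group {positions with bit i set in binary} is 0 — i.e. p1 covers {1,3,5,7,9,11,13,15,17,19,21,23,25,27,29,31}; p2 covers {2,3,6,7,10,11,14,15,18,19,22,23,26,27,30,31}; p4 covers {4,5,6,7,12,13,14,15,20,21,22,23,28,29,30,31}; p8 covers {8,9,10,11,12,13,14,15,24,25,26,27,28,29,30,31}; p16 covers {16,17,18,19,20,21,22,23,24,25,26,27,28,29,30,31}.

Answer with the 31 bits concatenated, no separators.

0100110100011101100000010001110

Place data at non-parity positions: p1 p2 0 p4 1 1 0 p8 0 0 0 1 1 1 0 p16 1 0 0 0 0 0 0 1 0 0 0 1 1 1 0
p1 (pos 1,3,5,7,9,11,13,15,17,19,21,23,25,27,29,31): XOR of data positions = 0⊕1⊕0⊕0⊕0⊕1⊕0⊕1⊕0⊕0⊕0⊕0⊕0⊕1⊕0 = 0
p2 (pos 2,3,6,7,10,11,14,15,18,19,22,23,26,27,30,31): XOR of data positions = 0⊕1⊕0⊕0⊕0⊕1⊕0⊕0⊕0⊕0⊕0⊕0⊕0⊕1⊕0 = 1
p4 (pos 4,5,6,7,12,13,14,15,20,21,22,23,28,29,30,31): XOR of data positions = 1⊕1⊕0⊕1⊕1⊕1⊕0⊕0⊕0⊕0⊕0⊕1⊕1⊕1⊕0 = 0
p8 (pos 8,9,10,11,12,13,14,15,24,25,26,27,28,29,30,31): XOR of data positions = 0⊕0⊕0⊕1⊕1⊕1⊕0⊕1⊕0⊕0⊕0⊕1⊕1⊕1⊕0 = 1
p16 (pos 16,17,18,19,20,21,22,23,24,25,26,27,28,29,30,31): XOR of data positions = 1⊕0⊕0⊕0⊕0⊕0⊕0⊕1⊕0⊕0⊕0⊕1⊕1⊕1⊕0 = 1
Codeword: 0100110100011101100000010001110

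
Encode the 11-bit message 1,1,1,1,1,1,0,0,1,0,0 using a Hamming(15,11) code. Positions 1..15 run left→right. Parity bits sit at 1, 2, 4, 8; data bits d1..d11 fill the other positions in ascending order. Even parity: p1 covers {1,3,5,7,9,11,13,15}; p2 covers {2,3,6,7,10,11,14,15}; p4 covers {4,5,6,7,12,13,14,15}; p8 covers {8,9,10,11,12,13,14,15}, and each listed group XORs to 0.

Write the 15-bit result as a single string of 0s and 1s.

101011111100100

Place data at non-parity positions: p1 p2 1 p4 1 1 1 p8 1 1 0 0 1 0 0
p1 (pos 1,3,5,7,9,11,13,15): XOR of data positions = 1⊕1⊕1⊕1⊕0⊕1⊕0 = 1
p2 (pos 2,3,6,7,10,11,14,15): XOR of data positions = 1⊕1⊕1⊕1⊕0⊕0⊕0 = 0
p4 (pos 4,5,6,7,12,13,14,15): XOR of data positions = 1⊕1⊕1⊕0⊕1⊕0⊕0 = 0
p8 (pos 8,9,10,11,12,13,14,15): XOR of data positions = 1⊕1⊕0⊕0⊕1⊕0⊕0 = 1
Codeword: 101011111100100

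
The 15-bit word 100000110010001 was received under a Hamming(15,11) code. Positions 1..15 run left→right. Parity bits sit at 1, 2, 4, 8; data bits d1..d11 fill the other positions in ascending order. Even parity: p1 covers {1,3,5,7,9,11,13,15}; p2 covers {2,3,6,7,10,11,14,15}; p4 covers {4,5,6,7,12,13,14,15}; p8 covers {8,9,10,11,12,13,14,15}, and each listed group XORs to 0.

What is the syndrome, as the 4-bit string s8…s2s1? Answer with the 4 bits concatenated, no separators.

s1 (pos 1,3,5,7,9,11,13,15): 1⊕0⊕0⊕1⊕0⊕1⊕0⊕1 = 0
s2 (pos 2,3,6,7,10,11,14,15): 0⊕0⊕0⊕1⊕0⊕1⊕0⊕1 = 1
s4 (pos 4,5,6,7,12,13,14,15): 0⊕0⊕0⊕1⊕0⊕0⊕0⊕1 = 0
s8 (pos 8,9,10,11,12,13,14,15): 1⊕0⊕0⊕1⊕0⊕0⊕0⊕1 = 1
Syndrome s8…s1 = 1010 → error at position 10.

1010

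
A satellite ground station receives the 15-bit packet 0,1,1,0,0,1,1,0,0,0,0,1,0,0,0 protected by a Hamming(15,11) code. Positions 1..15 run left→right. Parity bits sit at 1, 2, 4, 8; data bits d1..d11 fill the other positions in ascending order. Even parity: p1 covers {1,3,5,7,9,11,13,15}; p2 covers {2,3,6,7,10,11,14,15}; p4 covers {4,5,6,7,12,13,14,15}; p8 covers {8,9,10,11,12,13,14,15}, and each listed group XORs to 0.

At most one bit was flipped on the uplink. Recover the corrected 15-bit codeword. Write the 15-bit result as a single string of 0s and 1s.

011001100000000

s1 (pos 1,3,5,7,9,11,13,15): 0⊕1⊕0⊕1⊕0⊕0⊕0⊕0 = 0
s2 (pos 2,3,6,7,10,11,14,15): 1⊕1⊕1⊕1⊕0⊕0⊕0⊕0 = 0
s4 (pos 4,5,6,7,12,13,14,15): 0⊕0⊕1⊕1⊕1⊕0⊕0⊕0 = 1
s8 (pos 8,9,10,11,12,13,14,15): 0⊕0⊕0⊕0⊕1⊕0⊕0⊕0 = 1
Syndrome s8…s1 = 1100 → error at position 12.
Flip position 12: 011001100001000 → 011001100000000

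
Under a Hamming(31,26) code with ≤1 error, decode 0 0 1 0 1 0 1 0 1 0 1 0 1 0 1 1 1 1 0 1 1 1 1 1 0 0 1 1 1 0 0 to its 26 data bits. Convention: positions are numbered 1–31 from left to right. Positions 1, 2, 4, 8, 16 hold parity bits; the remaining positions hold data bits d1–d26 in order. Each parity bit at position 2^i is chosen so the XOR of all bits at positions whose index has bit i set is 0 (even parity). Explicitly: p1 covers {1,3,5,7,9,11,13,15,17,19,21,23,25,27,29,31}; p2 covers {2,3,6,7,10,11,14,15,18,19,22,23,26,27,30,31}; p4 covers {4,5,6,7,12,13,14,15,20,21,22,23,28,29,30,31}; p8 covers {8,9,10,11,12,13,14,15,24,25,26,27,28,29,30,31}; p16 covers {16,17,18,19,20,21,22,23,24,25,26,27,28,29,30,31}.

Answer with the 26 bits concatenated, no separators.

s1 (pos 1,3,5,7,9,11,13,15,17,19,21,23,25,27,29,31): 0⊕1⊕1⊕1⊕1⊕1⊕1⊕1⊕1⊕0⊕1⊕1⊕0⊕1⊕1⊕0 = 0
s2 (pos 2,3,6,7,10,11,14,15,18,19,22,23,26,27,30,31): 0⊕1⊕0⊕1⊕0⊕1⊕0⊕1⊕1⊕0⊕1⊕1⊕0⊕1⊕0⊕0 = 0
s4 (pos 4,5,6,7,12,13,14,15,20,21,22,23,28,29,30,31): 0⊕1⊕0⊕1⊕0⊕1⊕0⊕1⊕1⊕1⊕1⊕1⊕1⊕1⊕0⊕0 = 0
s8 (pos 8,9,10,11,12,13,14,15,24,25,26,27,28,29,30,31): 0⊕1⊕0⊕1⊕0⊕1⊕0⊕1⊕1⊕0⊕0⊕1⊕1⊕1⊕0⊕0 = 0
s16 (pos 16,17,18,19,20,21,22,23,24,25,26,27,28,29,30,31): 1⊕1⊕1⊕0⊕1⊕1⊕1⊕1⊕1⊕0⊕0⊕1⊕1⊕1⊕0⊕0 = 1
Syndrome s16…s1 = 10000 → error at position 16.
Flip position 16: 0010101010101011110111110011100 → 0010101010101010110111110011100
Read data bits from positions 3,5,6,7,9,10,11,12,13,14,15,17,18,19,20,21,22,23,24,25,26,27,28,29,30,31: 11011010101110111110011100

11011010101110111110011100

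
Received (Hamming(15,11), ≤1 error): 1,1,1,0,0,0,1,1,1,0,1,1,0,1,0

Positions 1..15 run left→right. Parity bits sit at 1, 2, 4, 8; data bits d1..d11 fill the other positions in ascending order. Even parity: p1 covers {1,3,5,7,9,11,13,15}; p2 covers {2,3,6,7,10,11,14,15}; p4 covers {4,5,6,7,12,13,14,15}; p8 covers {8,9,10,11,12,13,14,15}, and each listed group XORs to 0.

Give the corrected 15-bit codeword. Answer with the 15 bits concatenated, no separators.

111000111011011

s1 (pos 1,3,5,7,9,11,13,15): 1⊕1⊕0⊕1⊕1⊕1⊕0⊕0 = 1
s2 (pos 2,3,6,7,10,11,14,15): 1⊕1⊕0⊕1⊕0⊕1⊕1⊕0 = 1
s4 (pos 4,5,6,7,12,13,14,15): 0⊕0⊕0⊕1⊕1⊕0⊕1⊕0 = 1
s8 (pos 8,9,10,11,12,13,14,15): 1⊕1⊕0⊕1⊕1⊕0⊕1⊕0 = 1
Syndrome s8…s1 = 1111 → error at position 15.
Flip position 15: 111000111011010 → 111000111011011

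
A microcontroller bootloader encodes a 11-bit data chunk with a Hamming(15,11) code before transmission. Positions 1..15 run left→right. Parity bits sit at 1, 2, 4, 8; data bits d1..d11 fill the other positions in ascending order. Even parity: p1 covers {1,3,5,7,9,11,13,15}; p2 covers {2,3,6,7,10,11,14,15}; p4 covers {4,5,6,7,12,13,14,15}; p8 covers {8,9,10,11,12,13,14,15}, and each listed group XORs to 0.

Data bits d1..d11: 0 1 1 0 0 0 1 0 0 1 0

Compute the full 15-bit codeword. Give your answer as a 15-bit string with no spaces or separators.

Place data at non-parity positions: p1 p2 0 p4 1 1 0 p8 0 0 1 0 0 1 0
p1 (pos 1,3,5,7,9,11,13,15): XOR of data positions = 0⊕1⊕0⊕0⊕1⊕0⊕0 = 0
p2 (pos 2,3,6,7,10,11,14,15): XOR of data positions = 0⊕1⊕0⊕0⊕1⊕1⊕0 = 1
p4 (pos 4,5,6,7,12,13,14,15): XOR of data positions = 1⊕1⊕0⊕0⊕0⊕1⊕0 = 1
p8 (pos 8,9,10,11,12,13,14,15): XOR of data positions = 0⊕0⊕1⊕0⊕0⊕1⊕0 = 0
Codeword: 010111000010010

010111000010010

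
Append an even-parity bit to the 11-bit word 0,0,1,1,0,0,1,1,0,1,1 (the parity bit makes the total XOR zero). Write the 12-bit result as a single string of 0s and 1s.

XOR of the 11 data bits: 0⊕0⊕1⊕1⊕0⊕0⊕1⊕1⊕0⊕1⊕1 = 0
Parity bit = 0 (so all 12 bits XOR to 0).

001100110110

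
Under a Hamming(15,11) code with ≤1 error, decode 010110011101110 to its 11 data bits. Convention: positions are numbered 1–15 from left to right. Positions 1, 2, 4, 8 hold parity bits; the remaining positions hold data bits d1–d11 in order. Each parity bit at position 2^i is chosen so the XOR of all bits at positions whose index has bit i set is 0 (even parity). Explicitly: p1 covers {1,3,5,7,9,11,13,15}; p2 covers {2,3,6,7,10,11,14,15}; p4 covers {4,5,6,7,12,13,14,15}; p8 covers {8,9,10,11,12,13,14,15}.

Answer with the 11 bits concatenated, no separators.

01011101110

s1 (pos 1,3,5,7,9,11,13,15): 0⊕0⊕1⊕0⊕1⊕0⊕1⊕0 = 1
s2 (pos 2,3,6,7,10,11,14,15): 1⊕0⊕0⊕0⊕1⊕0⊕1⊕0 = 1
s4 (pos 4,5,6,7,12,13,14,15): 1⊕1⊕0⊕0⊕1⊕1⊕1⊕0 = 1
s8 (pos 8,9,10,11,12,13,14,15): 1⊕1⊕1⊕0⊕1⊕1⊕1⊕0 = 0
Syndrome s8…s1 = 0111 → error at position 7.
Flip position 7: 010110011101110 → 010110111101110
Read data bits from positions 3,5,6,7,9,10,11,12,13,14,15: 01011101110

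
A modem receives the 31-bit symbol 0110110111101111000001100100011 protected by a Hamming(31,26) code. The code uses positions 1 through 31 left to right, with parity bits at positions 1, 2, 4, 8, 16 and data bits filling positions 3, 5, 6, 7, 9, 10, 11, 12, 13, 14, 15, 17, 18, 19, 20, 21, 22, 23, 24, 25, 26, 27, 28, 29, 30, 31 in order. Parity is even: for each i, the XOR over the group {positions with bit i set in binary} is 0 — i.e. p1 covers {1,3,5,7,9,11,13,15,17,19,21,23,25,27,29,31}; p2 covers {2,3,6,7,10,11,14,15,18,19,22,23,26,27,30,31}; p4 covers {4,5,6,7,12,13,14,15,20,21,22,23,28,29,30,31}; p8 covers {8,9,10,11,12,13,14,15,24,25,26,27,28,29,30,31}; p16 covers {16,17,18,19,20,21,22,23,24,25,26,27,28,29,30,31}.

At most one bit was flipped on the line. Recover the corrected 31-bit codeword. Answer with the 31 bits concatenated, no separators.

s1 (pos 1,3,5,7,9,11,13,15,17,19,21,23,25,27,29,31): 0⊕1⊕1⊕0⊕1⊕1⊕1⊕1⊕0⊕0⊕0⊕1⊕0⊕0⊕0⊕1 = 0
s2 (pos 2,3,6,7,10,11,14,15,18,19,22,23,26,27,30,31): 1⊕1⊕1⊕0⊕1⊕1⊕1⊕1⊕0⊕0⊕1⊕1⊕1⊕0⊕1⊕1 = 0
s4 (pos 4,5,6,7,12,13,14,15,20,21,22,23,28,29,30,31): 0⊕1⊕1⊕0⊕0⊕1⊕1⊕1⊕0⊕0⊕1⊕1⊕0⊕0⊕1⊕1 = 1
s8 (pos 8,9,10,11,12,13,14,15,24,25,26,27,28,29,30,31): 1⊕1⊕1⊕1⊕0⊕1⊕1⊕1⊕0⊕0⊕1⊕0⊕0⊕0⊕1⊕1 = 0
s16 (pos 16,17,18,19,20,21,22,23,24,25,26,27,28,29,30,31): 1⊕0⊕0⊕0⊕0⊕0⊕1⊕1⊕0⊕0⊕1⊕0⊕0⊕0⊕1⊕1 = 0
Syndrome s16…s1 = 00100 → error at position 4.
Flip position 4: 0110110111101111000001100100011 → 0111110111101111000001100100011

0111110111101111000001100100011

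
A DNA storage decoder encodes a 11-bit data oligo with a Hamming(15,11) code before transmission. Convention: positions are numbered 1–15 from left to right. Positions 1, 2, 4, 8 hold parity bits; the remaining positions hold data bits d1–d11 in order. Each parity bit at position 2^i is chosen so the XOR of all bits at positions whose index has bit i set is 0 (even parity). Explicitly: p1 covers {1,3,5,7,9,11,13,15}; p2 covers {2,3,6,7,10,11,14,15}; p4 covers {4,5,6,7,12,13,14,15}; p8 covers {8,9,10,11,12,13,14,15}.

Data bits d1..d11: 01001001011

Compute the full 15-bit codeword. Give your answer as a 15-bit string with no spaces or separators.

Place data at non-parity positions: p1 p2 0 p4 1 0 0 p8 1 0 0 1 0 1 1
p1 (pos 1,3,5,7,9,11,13,15): XOR of data positions = 0⊕1⊕0⊕1⊕0⊕0⊕1 = 1
p2 (pos 2,3,6,7,10,11,14,15): XOR of data positions = 0⊕0⊕0⊕0⊕0⊕1⊕1 = 0
p4 (pos 4,5,6,7,12,13,14,15): XOR of data positions = 1⊕0⊕0⊕1⊕0⊕1⊕1 = 0
p8 (pos 8,9,10,11,12,13,14,15): XOR of data positions = 1⊕0⊕0⊕1⊕0⊕1⊕1 = 0
Codeword: 100010001001011

100010001001011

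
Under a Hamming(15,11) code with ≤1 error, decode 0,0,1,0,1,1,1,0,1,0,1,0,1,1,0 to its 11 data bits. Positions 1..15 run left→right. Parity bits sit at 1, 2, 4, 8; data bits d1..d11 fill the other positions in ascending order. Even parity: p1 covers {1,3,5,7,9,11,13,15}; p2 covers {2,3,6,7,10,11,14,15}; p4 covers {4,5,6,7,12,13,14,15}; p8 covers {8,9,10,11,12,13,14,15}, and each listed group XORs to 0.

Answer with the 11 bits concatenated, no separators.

11011010110

s1 (pos 1,3,5,7,9,11,13,15): 0⊕1⊕1⊕1⊕1⊕1⊕1⊕0 = 0
s2 (pos 2,3,6,7,10,11,14,15): 0⊕1⊕1⊕1⊕0⊕1⊕1⊕0 = 1
s4 (pos 4,5,6,7,12,13,14,15): 0⊕1⊕1⊕1⊕0⊕1⊕1⊕0 = 1
s8 (pos 8,9,10,11,12,13,14,15): 0⊕1⊕0⊕1⊕0⊕1⊕1⊕0 = 0
Syndrome s8…s1 = 0110 → error at position 6.
Flip position 6: 001011101010110 → 001010101010110
Read data bits from positions 3,5,6,7,9,10,11,12,13,14,15: 11011010110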